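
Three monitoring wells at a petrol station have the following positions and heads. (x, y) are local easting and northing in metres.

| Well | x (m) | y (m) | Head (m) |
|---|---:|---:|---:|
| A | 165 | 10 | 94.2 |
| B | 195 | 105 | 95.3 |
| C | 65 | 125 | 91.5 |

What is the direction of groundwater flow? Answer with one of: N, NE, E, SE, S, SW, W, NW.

W

Taking A as reference: B−A = (30, 95, +1.1); C−A = (-100, 115, -2.7).
Solve a·Δx + b·Δy = Δh: det = 30·115 − (-100)·95 = 12950.
∂h/∂x = [(+1.1)·115 − (-2.7)·95] / 12950 = +0.02958
∂h/∂y = [30·(-2.7) − (-100)·(+1.1)] / 12950 = +0.002239
Flow = −∇h = (-0.02958 east, -0.002239 north), which points west.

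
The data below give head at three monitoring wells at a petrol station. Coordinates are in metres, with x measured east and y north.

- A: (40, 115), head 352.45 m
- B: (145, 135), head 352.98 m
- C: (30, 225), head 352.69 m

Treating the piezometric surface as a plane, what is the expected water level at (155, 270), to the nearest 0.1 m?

353.4 m

Differences from A: to B (Δx, Δy, Δh) = (105, 20, +0.53); to C = (-10, 110, +0.24).
Determinant of the coordinate differences = 105·110 − (-10)·20 = 11750.
∂h/∂x = [(+0.53)·110 − (+0.24)·20] / 11750 = +0.004553
∂h/∂y = [105·(+0.24) − (-10)·(+0.53)] / 11750 = +0.002596
h(155, 270) = 352.45 + (+0.004553)·(115) + (+0.002596)·(155) = 352.45 +0.524 +0.402 = 353.376 m.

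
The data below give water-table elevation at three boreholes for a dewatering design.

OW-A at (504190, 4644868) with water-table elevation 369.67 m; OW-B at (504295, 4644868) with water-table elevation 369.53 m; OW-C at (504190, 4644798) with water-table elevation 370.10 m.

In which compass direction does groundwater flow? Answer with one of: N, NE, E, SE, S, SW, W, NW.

N

∂h/∂x = (369.53 − 369.67) / (504295 − 504190) = -0.001333
∂h/∂y = (370.10 − 369.67) / (4644798 − 4644868) = -0.006143
Flow = −∇h = (+0.001333 east, +0.006143 north), which points north.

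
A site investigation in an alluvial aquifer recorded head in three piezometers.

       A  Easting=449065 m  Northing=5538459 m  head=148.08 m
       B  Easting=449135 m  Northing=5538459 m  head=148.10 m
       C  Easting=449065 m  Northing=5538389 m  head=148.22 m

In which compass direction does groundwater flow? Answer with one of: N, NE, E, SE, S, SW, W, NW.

N

∂h/∂x = (148.10 − 148.08) / (449135 − 449065) = +0.0002857
∂h/∂y = (148.22 − 148.08) / (5538389 − 5538459) = -0.002000
Flow = −∇h = (-0.0002857 east, +0.002000 north), which points north.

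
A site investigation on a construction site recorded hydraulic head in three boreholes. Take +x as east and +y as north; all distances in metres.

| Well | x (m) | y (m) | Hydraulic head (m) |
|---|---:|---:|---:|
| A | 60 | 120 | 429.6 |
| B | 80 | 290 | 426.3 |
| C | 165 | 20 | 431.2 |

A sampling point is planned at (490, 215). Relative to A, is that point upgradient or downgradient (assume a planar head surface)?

downgradient

Taking A as reference: B−A = (20, 170, -3.3); C−A = (105, -100, +1.6).
Determinant of the coordinate differences = 20·(-100) − 105·170 = -19850.
∂h/∂x = [(-3.3)·(-100) − (+1.6)·170] / -19850 = -0.002922
∂h/∂y = [20·(+1.6) − 105·(-3.3)] / -19850 = -0.01907
Head at (490, 215) = 429.6 + (-0.002922)·(430) + (-0.01907)·(95) = 426.53 m.
That is lower than the 429.6 m at A, so the point is downgradient.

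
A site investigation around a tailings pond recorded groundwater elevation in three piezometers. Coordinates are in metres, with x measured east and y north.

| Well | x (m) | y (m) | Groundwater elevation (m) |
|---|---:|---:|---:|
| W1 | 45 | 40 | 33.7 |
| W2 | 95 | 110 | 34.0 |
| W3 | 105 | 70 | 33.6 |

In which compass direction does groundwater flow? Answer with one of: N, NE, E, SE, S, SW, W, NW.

SE

With h = a·x + b·y + c and W1 as origin, the differences give:
  50·a + 70·b = +0.3
  60·a + 30·b = -0.1
Eliminate b (×30 and ×70, subtract): -2700·a = 16.00 → a = ∂h/∂x = -0.005926
Back-substitute: b = ∂h/∂y = +0.008519.
Flow = −∇h = (+0.005926 east, -0.008519 north), which points southeast.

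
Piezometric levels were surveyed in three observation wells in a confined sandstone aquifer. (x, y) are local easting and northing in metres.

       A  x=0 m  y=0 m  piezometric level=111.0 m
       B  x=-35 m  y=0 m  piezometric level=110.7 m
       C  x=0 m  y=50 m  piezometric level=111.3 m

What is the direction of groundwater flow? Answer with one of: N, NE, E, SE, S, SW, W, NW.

SW

∂h/∂x = (110.7 − 111.0) / (-35 − 0) = +0.008571
∂h/∂y = (111.3 − 111.0) / (50 − 0) = +0.006000
Flow = −∇h = (-0.008571 east, -0.006000 north), which points southwest.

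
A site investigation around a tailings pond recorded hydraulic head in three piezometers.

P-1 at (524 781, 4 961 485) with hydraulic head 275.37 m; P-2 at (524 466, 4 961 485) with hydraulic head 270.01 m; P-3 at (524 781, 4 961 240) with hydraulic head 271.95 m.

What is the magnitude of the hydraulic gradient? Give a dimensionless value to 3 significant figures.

∂h/∂x = (270.01 − 275.37) / (524466 − 524781) = +0.01702
∂h/∂y = (271.95 − 275.37) / (4961240 − 4961485) = +0.01396
|∇h| = √(0.01702² + 0.01396²) = 0.02201

0.0220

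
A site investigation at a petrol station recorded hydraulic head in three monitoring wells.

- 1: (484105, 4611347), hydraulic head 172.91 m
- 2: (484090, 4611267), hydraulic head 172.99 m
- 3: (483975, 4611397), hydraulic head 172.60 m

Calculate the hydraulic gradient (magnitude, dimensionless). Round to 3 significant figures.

With h = a·x + b·y + c and 1 as origin, the differences give:
  (-15)·a + (-80)·b = +0.08
  (-130)·a + 50·b = -0.31
Eliminate b (×50 and ×(-80), subtract): -11150·a = -20.800 → a = ∂h/∂x = +0.001865
Back-substitute: b = ∂h/∂y = -0.001350.
|∇h| = √(0.001865² + -0.001350²) = 0.002302

0.00230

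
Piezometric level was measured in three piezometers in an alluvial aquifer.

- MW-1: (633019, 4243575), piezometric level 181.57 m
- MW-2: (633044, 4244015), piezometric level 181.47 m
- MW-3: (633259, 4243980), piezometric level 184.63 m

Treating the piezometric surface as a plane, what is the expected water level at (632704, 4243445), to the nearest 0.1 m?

177.1 m

With h = a·x + b·y + c and MW-1 as origin, the differences give:
  25·a + 440·b = -0.10
  240·a + 405·b = +3.06
Eliminate b (×405 and ×440, subtract): -95475·a = -1386.900 → a = ∂h/∂x = +0.01453
Back-substitute: b = ∂h/∂y = -0.001053.
h(632704, 4243445) = 181.57 + (+0.01453)·(-315) + (-0.001053)·(-130) = 181.57 -4.576 +0.137 = 177.131 m.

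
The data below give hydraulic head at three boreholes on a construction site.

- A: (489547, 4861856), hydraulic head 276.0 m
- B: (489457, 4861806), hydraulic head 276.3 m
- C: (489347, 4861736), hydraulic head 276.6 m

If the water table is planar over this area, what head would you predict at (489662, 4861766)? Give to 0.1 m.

274.5 m

Differences from A: to B (Δx, Δy, Δh) = (-90, -50, +0.3); to C = (-200, -120, +0.6).
Solve a·Δx + b·Δy = Δh: det = (-90)·(-120) − (-200)·(-50) = 800.
∂h/∂x = [(+0.3)·(-120) − (+0.6)·(-50)] / 800 = -0.007500
∂h/∂y = [(-90)·(+0.6) − (-200)·(+0.3)] / 800 = +0.007500
h(489662, 4861766) = 276.0 + (-0.007500)·(115) + (+0.007500)·(-90) = 276.0 -0.863 -0.675 = 274.463 m.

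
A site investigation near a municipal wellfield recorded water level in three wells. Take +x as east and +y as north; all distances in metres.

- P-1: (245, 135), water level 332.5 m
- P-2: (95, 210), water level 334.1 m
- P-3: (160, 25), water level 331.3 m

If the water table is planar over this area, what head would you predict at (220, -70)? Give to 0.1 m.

329.8 m

With h = a·x + b·y + c and P-1 as origin, the differences give:
  (-150)·a + 75·b = +1.6
  (-85)·a + (-110)·b = -1.2
Eliminate b (×(-110) and ×75, subtract): 22875·a = -86.00 → a = ∂h/∂x = -0.003760
Back-substitute: b = ∂h/∂y = +0.01381.
h(220, -70) = 332.5 + (-0.003760)·(-25) + (+0.01381)·(-205) = 332.5 +0.094 -2.832 = 329.762 m.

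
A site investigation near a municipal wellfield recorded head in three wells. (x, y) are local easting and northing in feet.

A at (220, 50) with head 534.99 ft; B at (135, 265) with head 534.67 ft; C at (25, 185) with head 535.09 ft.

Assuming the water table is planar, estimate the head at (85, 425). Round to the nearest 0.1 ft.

Three-point gradient (reference A): Δ to B = (-85, 215, -0.32), Δ to C = (-195, 135, +0.10).
∂h/∂x = -0.002125, ∂h/∂y = -0.002328 (det = 30450).
h(85, 425) = 534.99 + (-0.002125)·(-135) + (-0.002328)·(375) = 534.99 +0.287 -0.873 = 534.404 ft.

534.4 ft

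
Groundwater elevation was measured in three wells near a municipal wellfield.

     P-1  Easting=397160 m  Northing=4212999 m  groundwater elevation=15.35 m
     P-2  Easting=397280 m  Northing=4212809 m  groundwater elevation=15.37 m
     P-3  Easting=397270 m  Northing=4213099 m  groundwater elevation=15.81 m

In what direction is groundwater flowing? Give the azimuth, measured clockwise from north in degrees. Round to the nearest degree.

Differences from P-1: to P-2 (Δx, Δy, Δh) = (120, -190, +0.02); to P-3 = (110, 100, +0.46).
Determinant of the coordinate differences = 120·100 − 110·(-190) = 32900.
∂h/∂x = [(+0.02)·100 − (+0.46)·(-190)] / 32900 = +0.002717
∂h/∂y = [120·(+0.46) − 110·(+0.02)] / 32900 = +0.001611
Flow direction (−∇h) has components (-0.002717 E, -0.001611 N).
Azimuth = atan2(E, N) = atan2(-0.002717, -0.001611) = 239.3° ≈ 239°.

239°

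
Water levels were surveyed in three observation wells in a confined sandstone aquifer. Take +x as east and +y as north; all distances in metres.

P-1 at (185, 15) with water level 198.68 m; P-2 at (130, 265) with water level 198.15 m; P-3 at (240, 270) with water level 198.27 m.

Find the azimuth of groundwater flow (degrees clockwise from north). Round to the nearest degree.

328°

Taking P-1 as reference: P-2−P-1 = (-55, 250, -0.53); P-3−P-1 = (55, 255, -0.41).
Solve a·Δx + b·Δy = Δh: det = (-55)·255 − 55·250 = -27775.
∂h/∂x = [(-0.53)·255 − (-0.41)·250] / -27775 = +0.001176
∂h/∂y = [(-55)·(-0.41) − 55·(-0.53)] / -27775 = -0.001861
Flow direction (−∇h) has components (-0.001176 E, +0.001861 N).
Azimuth = atan2(E, N) = atan2(-0.001176, +0.001861) = 327.7° ≈ 328°.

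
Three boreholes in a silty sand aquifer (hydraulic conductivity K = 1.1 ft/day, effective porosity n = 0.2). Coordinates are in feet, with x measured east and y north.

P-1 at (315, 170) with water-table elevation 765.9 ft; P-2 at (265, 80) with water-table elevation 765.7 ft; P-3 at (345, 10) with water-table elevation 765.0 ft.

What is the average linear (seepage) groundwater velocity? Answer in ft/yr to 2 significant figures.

13 ft/yr

With h = a·x + b·y + c and P-1 as origin, the differences give:
  (-50)·a + (-90)·b = -0.2
  30·a + (-160)·b = -0.9
Eliminate b (×(-160) and ×(-90), subtract): 10700·a = -49.00 → a = ∂h/∂x = -0.004579
Back-substitute: b = ∂h/∂y = +0.004766.
|∇h| = √(-0.004579² + 0.004766²) = 0.006609
Seepage velocity v = K·i/n = 1.1 × 0.006609 / 0.2 = 0.03635 ft/day = 13.28 ft/yr.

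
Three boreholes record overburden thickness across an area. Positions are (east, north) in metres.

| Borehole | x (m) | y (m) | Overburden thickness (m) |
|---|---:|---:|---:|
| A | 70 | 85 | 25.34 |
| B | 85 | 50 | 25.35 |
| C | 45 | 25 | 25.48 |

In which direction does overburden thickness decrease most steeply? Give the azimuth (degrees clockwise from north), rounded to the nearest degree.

061°

Differences from A: to B (Δx, Δy, Δh) = (15, -35, +0.01); to C = (-25, -60, +0.14).
Solve a·Δx + b·Δy = Δd: det = 15·(-60) − (-25)·(-35) = -1775.
∂d/∂x = [(+0.01)·(-60) − (+0.14)·(-35)] / -1775 = -0.002423
∂d/∂y = [15·(+0.14) − (-25)·(+0.01)] / -1775 = -0.001324
Steepest decrease is along −∇f: components (+0.002423 E, +0.001324 N).
Azimuth = atan2(+0.002423, +0.001324) = 61.3° ≈ 061°.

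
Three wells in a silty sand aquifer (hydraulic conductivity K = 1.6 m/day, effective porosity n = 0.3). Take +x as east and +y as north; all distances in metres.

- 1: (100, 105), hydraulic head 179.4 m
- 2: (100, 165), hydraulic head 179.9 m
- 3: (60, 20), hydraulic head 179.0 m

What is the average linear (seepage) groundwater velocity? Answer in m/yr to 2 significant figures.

Differences from 1: to 2 (Δx, Δy, Δh) = (0, 60, +0.5); to 3 = (-40, -85, -0.4).
Determinant of the coordinate differences = 0·(-85) − (-40)·60 = 2400.
∂h/∂x = [(+0.5)·(-85) − (-0.4)·60] / 2400 = -0.007708
∂h/∂y = [0·(-0.4) − (-40)·(+0.5)] / 2400 = +0.008333
|∇h| = √(-0.007708² + 0.008333²) = 0.01135
Seepage velocity v = K·i/n = 1.6 × 0.01135 / 0.3 = 0.06053 m/day = 22.11 m/yr.

22 m/yr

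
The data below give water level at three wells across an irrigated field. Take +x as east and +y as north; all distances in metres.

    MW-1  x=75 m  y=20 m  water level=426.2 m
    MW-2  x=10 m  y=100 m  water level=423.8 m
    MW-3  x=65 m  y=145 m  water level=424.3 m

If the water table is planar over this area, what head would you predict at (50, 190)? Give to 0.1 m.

Taking MW-1 as reference: MW-2−MW-1 = (-65, 80, -2.4); MW-3−MW-1 = (-10, 125, -1.9).
Determinant of the coordinate differences = (-65)·125 − (-10)·80 = -7325.
∂h/∂x = [(-2.4)·125 − (-1.9)·80] / -7325 = +0.02020
∂h/∂y = [(-65)·(-1.9) − (-10)·(-2.4)] / -7325 = -0.01358
h(50, 190) = 426.2 + (+0.02020)·(-25) + (-0.01358)·(170) = 426.2 -0.505 -2.309 = 423.386 m.

423.4 m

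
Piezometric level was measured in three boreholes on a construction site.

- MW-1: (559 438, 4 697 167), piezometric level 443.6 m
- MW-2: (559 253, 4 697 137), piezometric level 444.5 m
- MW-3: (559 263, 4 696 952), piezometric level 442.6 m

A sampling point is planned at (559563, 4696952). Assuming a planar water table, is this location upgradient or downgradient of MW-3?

Taking MW-1 as reference: MW-2−MW-1 = (-185, -30, +0.9); MW-3−MW-1 = (-175, -215, -1.0).
Determinant of the coordinate differences = (-185)·(-215) − (-175)·(-30) = 34525.
∂h/∂x = [(+0.9)·(-215) − (-1.0)·(-30)] / 34525 = -0.006474
∂h/∂y = [(-185)·(-1.0) − (-175)·(+0.9)] / 34525 = +0.009920
Head at (559563, 4696952) = 443.6 + (-0.006474)·(125) + (+0.009920)·(-215) = 440.66 m.
That is lower than the 442.6 m at MW-3, so the point is downgradient.

downgradient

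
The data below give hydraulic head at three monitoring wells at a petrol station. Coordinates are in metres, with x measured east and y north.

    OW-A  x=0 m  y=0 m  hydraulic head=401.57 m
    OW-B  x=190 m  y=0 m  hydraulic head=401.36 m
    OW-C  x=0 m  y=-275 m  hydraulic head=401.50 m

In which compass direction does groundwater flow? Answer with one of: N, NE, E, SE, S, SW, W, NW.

E

∂h/∂x = (401.36 − 401.57) / (190 − 0) = -0.001105
∂h/∂y = (401.50 − 401.57) / (-275 − 0) = +0.0002545
Flow = −∇h = (+0.001105 east, -0.0002545 north), which points east.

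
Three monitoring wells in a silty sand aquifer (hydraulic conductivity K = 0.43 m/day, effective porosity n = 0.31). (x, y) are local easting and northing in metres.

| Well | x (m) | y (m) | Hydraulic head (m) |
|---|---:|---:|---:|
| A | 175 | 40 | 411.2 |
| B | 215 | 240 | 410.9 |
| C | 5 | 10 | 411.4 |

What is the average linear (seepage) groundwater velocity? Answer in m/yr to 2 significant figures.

0.82 m/yr

Differences from A: to B (Δx, Δy, Δh) = (40, 200, -0.3); to C = (-170, -30, +0.2).
Solve a·Δx + b·Δy = Δh: det = 40·(-30) − (-170)·200 = 32800.
∂h/∂x = [(-0.3)·(-30) − (+0.2)·200] / 32800 = -0.0009451
∂h/∂y = [40·(+0.2) − (-170)·(-0.3)] / 32800 = -0.001311
|∇h| = √(-0.0009451² + -0.001311²) = 0.001616
Seepage velocity v = K·i/n = 0.43 × 0.001616 / 0.31 = 0.002242 m/day = 0.8189 m/yr.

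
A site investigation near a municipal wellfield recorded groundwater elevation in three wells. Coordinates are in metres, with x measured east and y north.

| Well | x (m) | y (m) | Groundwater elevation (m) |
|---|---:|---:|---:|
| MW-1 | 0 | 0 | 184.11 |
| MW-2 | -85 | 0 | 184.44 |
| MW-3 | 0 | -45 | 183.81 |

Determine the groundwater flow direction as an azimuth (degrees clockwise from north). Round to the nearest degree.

∂h/∂x = (184.44 − 184.11) / (-85 − 0) = -0.003882
∂h/∂y = (183.81 − 184.11) / (-45 − 0) = +0.006667
Flow direction (−∇h) has components (+0.003882 E, -0.006667 N).
Azimuth = atan2(E, N) = atan2(+0.003882, -0.006667) = 149.8° ≈ 150°.

150°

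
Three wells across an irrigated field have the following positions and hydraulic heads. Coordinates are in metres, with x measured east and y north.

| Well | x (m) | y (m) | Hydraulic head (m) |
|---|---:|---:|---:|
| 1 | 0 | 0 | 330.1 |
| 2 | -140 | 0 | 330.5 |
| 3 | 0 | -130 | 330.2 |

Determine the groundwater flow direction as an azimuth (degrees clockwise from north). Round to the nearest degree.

075°

∂h/∂x = (330.5 − 330.1) / (-140 − 0) = -0.002857
∂h/∂y = (330.2 − 330.1) / (-130 − 0) = -0.0007692
Flow direction (−∇h) has components (+0.002857 E, +0.0007692 N).
Azimuth = atan2(E, N) = atan2(+0.002857, +0.0007692) = 74.9° ≈ 075°.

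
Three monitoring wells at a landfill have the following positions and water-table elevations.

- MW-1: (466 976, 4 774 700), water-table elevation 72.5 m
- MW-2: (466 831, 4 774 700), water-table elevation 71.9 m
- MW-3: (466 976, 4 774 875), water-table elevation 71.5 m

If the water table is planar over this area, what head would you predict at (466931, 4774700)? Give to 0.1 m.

∂h/∂x = (71.9 − 72.5) / (466831 − 466976) = +0.004138
∂h/∂y = (71.5 − 72.5) / (4774875 − 4774700) = -0.005714
h(466931, 4774700) = 72.5 + (+0.004138)·(-45) + (-0.005714)·(0) = 72.5 -0.186 -0.000 = 72.314 m.

72.3 m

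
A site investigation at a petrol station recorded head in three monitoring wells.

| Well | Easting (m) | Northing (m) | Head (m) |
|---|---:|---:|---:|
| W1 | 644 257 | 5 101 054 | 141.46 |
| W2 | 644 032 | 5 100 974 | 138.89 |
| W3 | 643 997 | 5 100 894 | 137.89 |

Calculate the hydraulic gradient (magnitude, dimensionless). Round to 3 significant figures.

Three-point gradient (reference W1): Δ to W2 = (-225, -80, -2.57), Δ to W3 = (-260, -160, -3.57).
∂h/∂x = +0.008263, ∂h/∂y = +0.008885 (det = 15200).
|∇h| = √(0.008263² + 0.008885²) = 0.01213

0.0121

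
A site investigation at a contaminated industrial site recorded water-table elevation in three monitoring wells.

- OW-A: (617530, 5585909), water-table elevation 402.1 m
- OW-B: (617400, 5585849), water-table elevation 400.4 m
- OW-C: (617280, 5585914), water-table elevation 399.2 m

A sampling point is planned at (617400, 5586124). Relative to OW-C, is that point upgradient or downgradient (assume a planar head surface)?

Differences from OW-A: to OW-B (Δx, Δy, Δh) = (-130, -60, -1.7); to OW-C = (-250, 5, -2.9).
Solve a·Δx + b·Δy = Δh: det = (-130)·5 − (-250)·(-60) = -15650.
∂h/∂x = [(-1.7)·5 − (-2.9)·(-60)] / -15650 = +0.01166
∂h/∂y = [(-130)·(-2.9) − (-250)·(-1.7)] / -15650 = +0.003067
Head at (617400, 5586124) = 402.1 + (+0.01166)·(-130) + (+0.003067)·(215) = 401.24 m.
That is higher than the 399.2 m at OW-C, so the point is upgradient.

upgradient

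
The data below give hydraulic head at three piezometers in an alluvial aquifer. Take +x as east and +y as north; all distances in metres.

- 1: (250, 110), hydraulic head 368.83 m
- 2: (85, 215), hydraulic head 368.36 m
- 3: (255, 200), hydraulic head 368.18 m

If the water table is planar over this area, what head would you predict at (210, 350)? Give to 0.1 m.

367.2 m

With h = a·x + b·y + c and 1 as origin, the differences give:
  (-165)·a + 105·b = -0.47
  5·a + 90·b = -0.65
Eliminate b (×90 and ×105, subtract): -15375·a = 25.950 → a = ∂h/∂x = -0.001688
Back-substitute: b = ∂h/∂y = -0.007128.
h(210, 350) = 368.83 + (-0.001688)·(-40) + (-0.007128)·(240) = 368.83 +0.068 -1.711 = 367.187 m.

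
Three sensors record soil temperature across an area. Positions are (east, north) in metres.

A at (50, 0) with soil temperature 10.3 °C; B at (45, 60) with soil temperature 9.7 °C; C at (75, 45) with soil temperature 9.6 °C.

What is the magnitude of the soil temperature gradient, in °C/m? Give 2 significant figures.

Taking A as reference: B−A = (-5, 60, -0.6); C−A = (25, 45, -0.7).
Solve a·Δx + b·Δy = ΔT: det = (-5)·45 − 25·60 = -1725.
∂T/∂x = [(-0.6)·45 − (-0.7)·60] / -1725 = -0.008696
∂T/∂y = [(-5)·(-0.7) − 25·(-0.6)] / -1725 = -0.01072
|∇f| = √(-0.008696² + -0.01072²) = 0.0138 °C/m

0.014 °C/m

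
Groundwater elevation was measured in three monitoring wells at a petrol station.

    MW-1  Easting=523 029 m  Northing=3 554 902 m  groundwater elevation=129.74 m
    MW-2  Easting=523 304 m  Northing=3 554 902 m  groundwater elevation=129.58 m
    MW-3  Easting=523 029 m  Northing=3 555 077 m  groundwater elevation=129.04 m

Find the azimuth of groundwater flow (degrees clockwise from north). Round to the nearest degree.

∂h/∂x = (129.58 − 129.74) / (523304 − 523029) = -0.0005818
∂h/∂y = (129.04 − 129.74) / (3555077 − 3554902) = -0.004000
Flow direction (−∇h) has components (+0.0005818 E, +0.004000 N).
Azimuth = atan2(E, N) = atan2(+0.0005818, +0.004000) = 8.3° ≈ 008°.

008°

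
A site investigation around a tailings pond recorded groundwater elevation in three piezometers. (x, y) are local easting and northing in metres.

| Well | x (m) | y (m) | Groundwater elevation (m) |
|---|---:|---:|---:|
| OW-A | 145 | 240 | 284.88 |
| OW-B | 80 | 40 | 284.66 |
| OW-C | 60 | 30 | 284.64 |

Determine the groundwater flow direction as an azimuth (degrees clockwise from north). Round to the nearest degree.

With h = a·x + b·y + c and OW-A as origin, the differences give:
  (-65)·a + (-200)·b = -0.22
  (-85)·a + (-210)·b = -0.24
Eliminate b (×(-210) and ×(-200), subtract): -3350·a = -1.800 → a = ∂h/∂x = +0.0005373
Back-substitute: b = ∂h/∂y = +0.0009254.
Flow direction (−∇h) has components (-0.0005373 E, -0.0009254 N).
Azimuth = atan2(E, N) = atan2(-0.0005373, -0.0009254) = 210.1° ≈ 210°.

210°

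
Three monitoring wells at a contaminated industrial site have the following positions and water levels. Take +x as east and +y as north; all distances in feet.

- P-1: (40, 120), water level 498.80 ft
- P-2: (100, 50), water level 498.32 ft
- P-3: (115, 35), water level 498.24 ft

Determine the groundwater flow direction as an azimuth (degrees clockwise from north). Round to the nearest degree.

Taking P-1 as reference: P-2−P-1 = (60, -70, -0.48); P-3−P-1 = (75, -85, -0.56).
Solve a·Δx + b·Δy = Δh: det = 60·(-85) − 75·(-70) = 150.
∂h/∂x = [(-0.48)·(-85) − (-0.56)·(-70)] / 150 = +0.01067
∂h/∂y = [60·(-0.56) − 75·(-0.48)] / 150 = +0.01600
Flow direction (−∇h) has components (-0.01067 E, -0.01600 N).
Azimuth = atan2(E, N) = atan2(-0.01067, -0.01600) = 213.7° ≈ 214°.

214°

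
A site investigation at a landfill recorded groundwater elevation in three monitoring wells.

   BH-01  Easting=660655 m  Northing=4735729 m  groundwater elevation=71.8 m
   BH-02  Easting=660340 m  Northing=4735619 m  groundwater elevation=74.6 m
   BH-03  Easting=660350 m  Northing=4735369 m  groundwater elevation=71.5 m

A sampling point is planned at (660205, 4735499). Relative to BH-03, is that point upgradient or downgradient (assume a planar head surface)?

upgradient

Differences from BH-01: to BH-02 (Δx, Δy, Δh) = (-315, -110, +2.8); to BH-03 = (-305, -360, -0.3).
Determinant of the coordinate differences = (-315)·(-360) − (-305)·(-110) = 79850.
∂h/∂x = [(+2.8)·(-360) − (-0.3)·(-110)] / 79850 = -0.01304
∂h/∂y = [(-315)·(-0.3) − (-305)·(+2.8)] / 79850 = +0.01188
Head at (660205, 4735499) = 71.8 + (-0.01304)·(-450) + (+0.01188)·(-230) = 74.93 m.
That is higher than the 71.5 m at BH-03, so the point is upgradient.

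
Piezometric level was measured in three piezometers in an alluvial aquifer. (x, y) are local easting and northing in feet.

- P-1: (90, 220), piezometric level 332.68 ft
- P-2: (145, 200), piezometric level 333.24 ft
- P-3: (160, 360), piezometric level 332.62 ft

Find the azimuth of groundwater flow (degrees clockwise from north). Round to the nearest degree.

With h = a·x + b·y + c and P-1 as origin, the differences give:
  55·a + (-20)·b = +0.56
  70·a + 140·b = -0.06
Eliminate b (×140 and ×(-20), subtract): 9100·a = 77.200 → a = ∂h/∂x = +0.008484
Back-substitute: b = ∂h/∂y = -0.004670.
Flow direction (−∇h) has components (-0.008484 E, +0.004670 N).
Azimuth = atan2(E, N) = atan2(-0.008484, +0.004670) = 298.8° ≈ 299°.

299°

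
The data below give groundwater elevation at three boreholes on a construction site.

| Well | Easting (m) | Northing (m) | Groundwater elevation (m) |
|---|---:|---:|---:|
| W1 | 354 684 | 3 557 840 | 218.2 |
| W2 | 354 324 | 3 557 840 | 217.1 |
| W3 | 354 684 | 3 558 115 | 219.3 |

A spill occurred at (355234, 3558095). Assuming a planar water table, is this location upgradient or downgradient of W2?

upgradient

∂h/∂x = (217.1 − 218.2) / (354324 − 354684) = +0.003056
∂h/∂y = (219.3 − 218.2) / (3558115 − 3557840) = +0.004000
Head at (355234, 3558095) = 218.2 + (+0.003056)·(550) + (+0.004000)·(255) = 220.90 m.
That is higher than the 217.1 m at W2, so the point is upgradient.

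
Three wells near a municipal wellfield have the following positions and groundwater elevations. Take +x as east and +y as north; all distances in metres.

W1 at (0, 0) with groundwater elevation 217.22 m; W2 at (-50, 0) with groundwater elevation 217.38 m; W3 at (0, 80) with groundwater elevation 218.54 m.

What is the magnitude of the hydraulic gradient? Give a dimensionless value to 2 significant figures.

∂h/∂x = (217.38 − 217.22) / (-50 − 0) = -0.003200
∂h/∂y = (218.54 − 217.22) / (80 − 0) = +0.01650
|∇h| = √(-0.003200² + 0.01650²) = 0.01681

0.017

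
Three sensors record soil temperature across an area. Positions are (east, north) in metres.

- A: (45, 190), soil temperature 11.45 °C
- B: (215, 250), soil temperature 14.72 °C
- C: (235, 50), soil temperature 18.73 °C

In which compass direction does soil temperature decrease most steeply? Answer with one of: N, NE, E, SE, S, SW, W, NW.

NW

Taking A as reference: B−A = (170, 60, +3.27); C−A = (190, -140, +7.28).
Solve a·Δx + b·Δy = ΔT: det = 170·(-140) − 190·60 = -35200.
∂T/∂x = [(+3.27)·(-140) − (+7.28)·60] / -35200 = +0.02541
∂T/∂y = [170·(+7.28) − 190·(+3.27)] / -35200 = -0.01751
Steepest decrease is along −∇f = (-0.02541 E, +0.01751 N) → northwest.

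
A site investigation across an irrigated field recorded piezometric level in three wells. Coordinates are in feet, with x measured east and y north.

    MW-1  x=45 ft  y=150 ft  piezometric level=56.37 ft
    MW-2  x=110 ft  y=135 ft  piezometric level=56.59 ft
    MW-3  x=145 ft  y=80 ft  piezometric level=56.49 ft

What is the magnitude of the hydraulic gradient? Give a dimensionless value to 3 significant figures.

0.00645

Three-point gradient (reference MW-1): Δ to MW-2 = (65, -15, +0.22), Δ to MW-3 = (100, -70, +0.12).
∂h/∂x = +0.004459, ∂h/∂y = +0.004656 (det = -3050).
|∇h| = √(0.004459² + 0.004656²) = 0.006447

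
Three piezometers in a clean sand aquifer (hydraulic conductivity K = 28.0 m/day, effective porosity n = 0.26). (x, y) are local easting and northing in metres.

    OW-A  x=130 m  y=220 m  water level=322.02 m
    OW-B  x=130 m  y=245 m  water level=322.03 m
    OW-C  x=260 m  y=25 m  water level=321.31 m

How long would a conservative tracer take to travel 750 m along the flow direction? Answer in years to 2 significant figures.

3.9 years

Differences from OW-A: to OW-B (Δx, Δy, Δh) = (0, 25, +0.01); to OW-C = (130, -195, -0.71).
Solve a·Δx + b·Δy = Δh: det = 0·(-195) − 130·25 = -3250.
∂h/∂x = [(+0.01)·(-195) − (-0.71)·25] / -3250 = -0.004862
∂h/∂y = [0·(-0.71) − 130·(+0.01)] / -3250 = +0.0004000
|∇h| = √(-0.004862² + 0.0004000²) = 0.004878
Seepage velocity v = K·i/n = 28.0 × 0.004878 / 0.26 = 0.5253 m/day.
t = 750 / 0.5253 = 1428 days = 3.91 years.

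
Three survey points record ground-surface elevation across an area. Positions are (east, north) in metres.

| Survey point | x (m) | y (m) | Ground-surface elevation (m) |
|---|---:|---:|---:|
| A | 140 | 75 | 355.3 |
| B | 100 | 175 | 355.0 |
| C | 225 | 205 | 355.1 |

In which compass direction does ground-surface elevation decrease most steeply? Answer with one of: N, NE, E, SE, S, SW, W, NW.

Differences from A: to B (Δx, Δy, Δh) = (-40, 100, -0.3); to C = (85, 130, -0.2).
Determinant of the coordinate differences = (-40)·130 − 85·100 = -13700.
∂z/∂x = [(-0.3)·130 − (-0.2)·100] / -13700 = +0.001387
∂z/∂y = [(-40)·(-0.2) − 85·(-0.3)] / -13700 = -0.002445
Steepest decrease is along −∇f = (-0.001387 E, +0.002445 N) → northwest.

NW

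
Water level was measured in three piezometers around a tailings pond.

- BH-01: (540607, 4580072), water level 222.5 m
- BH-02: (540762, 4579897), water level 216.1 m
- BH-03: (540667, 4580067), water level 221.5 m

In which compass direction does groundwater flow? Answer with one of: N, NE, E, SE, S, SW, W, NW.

With h = a·x + b·y + c and BH-01 as origin, the differences give:
  155·a + (-175)·b = -6.4
  60·a + (-5)·b = -1.0
Eliminate b (×(-5) and ×(-175), subtract): 9725·a = -143.00 → a = ∂h/∂x = -0.01470
Back-substitute: b = ∂h/∂y = +0.02355.
Flow = −∇h = (+0.01470 east, -0.02355 north), which points southeast.

SE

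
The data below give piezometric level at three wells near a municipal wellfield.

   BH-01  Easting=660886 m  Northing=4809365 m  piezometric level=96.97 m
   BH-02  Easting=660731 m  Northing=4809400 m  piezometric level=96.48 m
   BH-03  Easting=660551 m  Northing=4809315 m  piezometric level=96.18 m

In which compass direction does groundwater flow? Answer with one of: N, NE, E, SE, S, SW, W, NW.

Differences from BH-01: to BH-02 (Δx, Δy, Δh) = (-155, 35, -0.49); to BH-03 = (-335, -50, -0.79).
Solve a·Δx + b·Δy = Δh: det = (-155)·(-50) − (-335)·35 = 19475.
∂h/∂x = [(-0.49)·(-50) − (-0.79)·35] / 19475 = +0.002678
∂h/∂y = [(-155)·(-0.79) − (-335)·(-0.49)] / 19475 = -0.002141
Flow = −∇h = (-0.002678 east, +0.002141 north), which points northwest.

NW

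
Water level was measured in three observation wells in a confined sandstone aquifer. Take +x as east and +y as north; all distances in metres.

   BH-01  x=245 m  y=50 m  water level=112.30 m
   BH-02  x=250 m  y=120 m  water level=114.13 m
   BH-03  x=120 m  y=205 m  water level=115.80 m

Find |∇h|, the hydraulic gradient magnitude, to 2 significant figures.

0.026

Differences from BH-01: to BH-02 (Δx, Δy, Δh) = (5, 70, +1.83); to BH-03 = (-125, 155, +3.50).
Solve a·Δx + b·Δy = Δh: det = 5·155 − (-125)·70 = 9525.
∂h/∂x = [(+1.83)·155 − (+3.50)·70] / 9525 = +0.004058
∂h/∂y = [5·(+3.50) − (-125)·(+1.83)] / 9525 = +0.02585
|∇h| = √(0.004058² + 0.02585²) = 0.02617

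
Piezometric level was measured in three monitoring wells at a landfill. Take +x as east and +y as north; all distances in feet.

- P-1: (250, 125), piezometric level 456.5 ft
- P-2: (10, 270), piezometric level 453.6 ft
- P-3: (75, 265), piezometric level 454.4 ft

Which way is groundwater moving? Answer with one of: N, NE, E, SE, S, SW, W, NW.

W

Three-point gradient (reference P-1): Δ to P-2 = (-240, 145, -2.9), Δ to P-3 = (-175, 140, -2.1).
∂h/∂x = +0.01234, ∂h/∂y = +0.0004255 (det = -8225).
Flow = −∇h = (-0.01234 east, -0.0004255 north), which points west.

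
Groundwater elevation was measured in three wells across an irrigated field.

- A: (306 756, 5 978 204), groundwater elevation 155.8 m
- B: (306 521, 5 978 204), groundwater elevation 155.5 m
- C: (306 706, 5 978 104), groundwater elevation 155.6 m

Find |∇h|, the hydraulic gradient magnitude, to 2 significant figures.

With h = a·x + b·y + c and A as origin, the differences give:
  (-235)·a + 0·b = -0.3
  (-50)·a + (-100)·b = -0.2
Eliminate b (×(-100) and ×0, subtract): 23500·a = 30.00 → a = ∂h/∂x = +0.001277
Back-substitute: b = ∂h/∂y = +0.001362.
|∇h| = √(0.001277² + 0.001362²) = 0.001867

0.0019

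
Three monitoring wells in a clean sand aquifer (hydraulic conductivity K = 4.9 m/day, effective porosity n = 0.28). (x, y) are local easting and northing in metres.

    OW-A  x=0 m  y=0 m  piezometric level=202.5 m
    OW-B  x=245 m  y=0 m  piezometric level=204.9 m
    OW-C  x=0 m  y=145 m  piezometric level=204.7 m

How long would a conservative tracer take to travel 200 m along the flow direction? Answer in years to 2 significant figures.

1.7 years

∂h/∂x = (204.9 − 202.5) / (245 − 0) = +0.009796
∂h/∂y = (204.7 − 202.5) / (145 − 0) = +0.01517
|∇h| = √(0.009796² + 0.01517²) = 0.01806
Seepage velocity v = K·i/n = 4.9 × 0.01806 / 0.28 = 0.316 m/day.
t = 200 / 0.316 = 632.9 days = 1.73 years.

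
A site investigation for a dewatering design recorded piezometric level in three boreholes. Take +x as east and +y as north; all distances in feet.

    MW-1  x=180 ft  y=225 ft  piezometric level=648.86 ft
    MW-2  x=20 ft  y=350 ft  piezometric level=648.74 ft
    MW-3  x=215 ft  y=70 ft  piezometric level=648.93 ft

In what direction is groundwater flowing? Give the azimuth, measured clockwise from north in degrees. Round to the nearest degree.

305°

Differences from MW-1: to MW-2 (Δx, Δy, Δh) = (-160, 125, -0.12); to MW-3 = (35, -155, +0.07).
Determinant of the coordinate differences = (-160)·(-155) − 35·125 = 20425.
∂h/∂x = [(-0.12)·(-155) − (+0.07)·125] / 20425 = +0.0004823
∂h/∂y = [(-160)·(+0.07) − 35·(-0.12)] / 20425 = -0.0003427
Flow direction (−∇h) has components (-0.0004823 E, +0.0003427 N).
Azimuth = atan2(E, N) = atan2(-0.0004823, +0.0003427) = 305.4° ≈ 305°.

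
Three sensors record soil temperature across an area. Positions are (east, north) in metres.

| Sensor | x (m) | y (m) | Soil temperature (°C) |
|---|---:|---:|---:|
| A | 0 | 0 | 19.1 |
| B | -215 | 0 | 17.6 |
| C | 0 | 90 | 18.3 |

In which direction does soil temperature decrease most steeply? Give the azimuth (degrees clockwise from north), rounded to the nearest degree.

322°

∂T/∂x = (17.6 − 19.1) / (-215 − 0) = +0.006977
∂T/∂y = (18.3 − 19.1) / (90 − 0) = -0.008889
Steepest decrease is along −∇f: components (-0.006977 E, +0.008889 N).
Azimuth = atan2(-0.006977, +0.008889) = 321.9° ≈ 322°.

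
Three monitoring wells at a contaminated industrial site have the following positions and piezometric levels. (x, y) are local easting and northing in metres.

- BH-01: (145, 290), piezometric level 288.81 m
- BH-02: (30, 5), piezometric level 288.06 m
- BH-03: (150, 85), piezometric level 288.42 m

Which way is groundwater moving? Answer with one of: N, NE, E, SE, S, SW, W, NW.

SW

Taking BH-01 as reference: BH-02−BH-01 = (-115, -285, -0.75); BH-03−BH-01 = (5, -205, -0.39).
Determinant of the coordinate differences = (-115)·(-205) − 5·(-285) = 25000.
∂h/∂x = [(-0.75)·(-205) − (-0.39)·(-285)] / 25000 = +0.001704
∂h/∂y = [(-115)·(-0.39) − 5·(-0.75)] / 25000 = +0.001944
Flow = −∇h = (-0.001704 east, -0.001944 north), which points southwest.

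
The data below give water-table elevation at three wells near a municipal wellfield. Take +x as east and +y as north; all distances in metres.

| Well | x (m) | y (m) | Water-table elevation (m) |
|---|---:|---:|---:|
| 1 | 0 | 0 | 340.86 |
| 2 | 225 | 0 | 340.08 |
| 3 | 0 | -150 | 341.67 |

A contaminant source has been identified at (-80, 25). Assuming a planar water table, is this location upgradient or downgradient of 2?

upgradient

∂h/∂x = (340.08 − 340.86) / (225 − 0) = -0.003467
∂h/∂y = (341.67 − 340.86) / (-150 − 0) = -0.005400
Head at (-80, 25) = 340.86 + (-0.003467)·(-80) + (-0.005400)·(25) = 341.00 m.
That is higher than the 340.08 m at 2, so the point is upgradient.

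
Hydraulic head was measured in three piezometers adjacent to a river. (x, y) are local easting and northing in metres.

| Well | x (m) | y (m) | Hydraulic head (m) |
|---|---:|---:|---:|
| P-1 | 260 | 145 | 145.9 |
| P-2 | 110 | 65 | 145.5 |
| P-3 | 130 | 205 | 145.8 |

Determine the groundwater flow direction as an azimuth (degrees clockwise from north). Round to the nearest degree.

221°

Differences from P-1: to P-2 (Δx, Δy, Δh) = (-150, -80, -0.4); to P-3 = (-130, 60, -0.1).
Solve a·Δx + b·Δy = Δh: det = (-150)·60 − (-130)·(-80) = -19400.
∂h/∂x = [(-0.4)·60 − (-0.1)·(-80)] / -19400 = +0.001649
∂h/∂y = [(-150)·(-0.1) − (-130)·(-0.4)] / -19400 = +0.001907
Flow direction (−∇h) has components (-0.001649 E, -0.001907 N).
Azimuth = atan2(E, N) = atan2(-0.001649, -0.001907) = 220.9° ≈ 221°.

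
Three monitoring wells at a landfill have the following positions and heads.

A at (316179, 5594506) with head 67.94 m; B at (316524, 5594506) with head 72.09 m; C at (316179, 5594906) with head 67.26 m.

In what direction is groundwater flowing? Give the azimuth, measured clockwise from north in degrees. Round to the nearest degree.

278°

∂h/∂x = (72.09 − 67.94) / (316524 − 316179) = +0.01203
∂h/∂y = (67.26 − 67.94) / (5594906 − 5594506) = -0.001700
Flow direction (−∇h) has components (-0.01203 E, +0.001700 N).
Azimuth = atan2(E, N) = atan2(-0.01203, +0.001700) = 278.0° ≈ 278°.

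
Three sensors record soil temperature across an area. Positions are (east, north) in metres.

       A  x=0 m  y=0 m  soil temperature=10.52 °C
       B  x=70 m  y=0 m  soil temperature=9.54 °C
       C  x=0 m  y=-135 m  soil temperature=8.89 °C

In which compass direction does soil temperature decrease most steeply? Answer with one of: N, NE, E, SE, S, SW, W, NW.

SE

∂T/∂x = (9.54 − 10.52) / (70 − 0) = -0.01400
∂T/∂y = (8.89 − 10.52) / (-135 − 0) = +0.01207
Steepest decrease is along −∇f = (+0.01400 E, -0.01207 N) → southeast.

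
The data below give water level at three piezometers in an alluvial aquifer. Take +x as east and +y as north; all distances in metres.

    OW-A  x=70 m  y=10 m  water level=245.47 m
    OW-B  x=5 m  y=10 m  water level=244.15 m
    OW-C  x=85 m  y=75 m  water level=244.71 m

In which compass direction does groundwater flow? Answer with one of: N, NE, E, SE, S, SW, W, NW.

NW

Three-point gradient (reference OW-A): Δ to OW-B = (-65, 0, -1.32), Δ to OW-C = (15, 65, -0.76).
∂h/∂x = +0.02031, ∂h/∂y = -0.01638 (det = -4225).
Flow = −∇h = (-0.02031 east, +0.01638 north), which points northwest.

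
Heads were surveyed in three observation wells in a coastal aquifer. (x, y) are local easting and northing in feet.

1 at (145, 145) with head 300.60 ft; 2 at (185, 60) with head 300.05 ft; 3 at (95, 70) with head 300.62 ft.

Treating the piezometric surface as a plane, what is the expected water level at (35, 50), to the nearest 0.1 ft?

300.9 ft

Differences from 1: to 2 (Δx, Δy, Δh) = (40, -85, -0.55); to 3 = (-50, -75, +0.02).
Solve a·Δx + b·Δy = Δh: det = 40·(-75) − (-50)·(-85) = -7250.
∂h/∂x = [(-0.55)·(-75) − (+0.02)·(-85)] / -7250 = -0.005924
∂h/∂y = [40·(+0.02) − (-50)·(-0.55)] / -7250 = +0.003683
h(35, 50) = 300.60 + (-0.005924)·(-110) + (+0.003683)·(-95) = 300.60 +0.652 -0.350 = 300.902 ft.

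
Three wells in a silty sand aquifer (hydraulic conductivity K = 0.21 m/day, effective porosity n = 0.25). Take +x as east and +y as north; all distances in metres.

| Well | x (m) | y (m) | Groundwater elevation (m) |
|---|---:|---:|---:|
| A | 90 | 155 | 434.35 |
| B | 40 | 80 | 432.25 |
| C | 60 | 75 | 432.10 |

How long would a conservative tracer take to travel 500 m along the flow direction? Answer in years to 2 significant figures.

58 years

Differences from A: to B (Δx, Δy, Δh) = (-50, -75, -2.10); to C = (-30, -80, -2.25).
Determinant of the coordinate differences = (-50)·(-80) − (-30)·(-75) = 1750.
∂h/∂x = [(-2.10)·(-80) − (-2.25)·(-75)] / 1750 = -0.0004286
∂h/∂y = [(-50)·(-2.25) − (-30)·(-2.10)] / 1750 = +0.02829
|∇h| = √(-0.0004286² + 0.02829²) = 0.02829
Seepage velocity v = K·i/n = 0.21 × 0.02829 / 0.25 = 0.02376 m/day.
t = 500 / 0.02376 = 2.104e+04 days = 57.6 years.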